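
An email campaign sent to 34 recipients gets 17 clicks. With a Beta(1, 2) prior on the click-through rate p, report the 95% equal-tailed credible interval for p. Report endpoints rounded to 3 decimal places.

Posterior: Beta(1+17, 2+17) = Beta(18, 19).
Equal-tailed 95% interval: the 0.025 and 0.975 quantiles of Beta(18, 19).
Posterior mean ≈ 0.486, SD ≈ 0.081; a Normal approximation gives roughly [0.328, 0.645].
Exact: F⁻¹(0.025) = 0.329; F⁻¹(0.975) = 0.645.

[0.329, 0.645]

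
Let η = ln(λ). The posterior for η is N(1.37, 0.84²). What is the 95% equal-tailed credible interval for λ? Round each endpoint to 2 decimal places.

On the log scale the 95% interval is 1.37 ± 1.960 × 0.84 = [-0.2764, 3.0164].
Exponentiate: [e^-0.2764, e^3.0164] = [0.76, 20.42].

[0.76, 20.42]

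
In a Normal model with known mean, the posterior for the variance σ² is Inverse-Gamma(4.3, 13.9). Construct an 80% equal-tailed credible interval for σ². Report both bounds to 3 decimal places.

Inverse-Gamma(4.3, 13.9) quantiles: F⁻¹(0.1) and F⁻¹(0.9).
Equivalently, 1/σ² ~ Gamma(4.3, rate = 13.9); invert its 0.9 and 0.1 quantiles.
Posterior mean ≈ 4.212, SD ≈ 2.777; a Normal approximation gives roughly [0.653, 7.771].
Exact: lower = 1.964; upper = 7.139.

[1.964, 7.139]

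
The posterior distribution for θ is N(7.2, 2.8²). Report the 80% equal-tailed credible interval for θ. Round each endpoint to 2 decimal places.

[3.61, 10.79]

The posterior is symmetric, so the 80% equal-tailed interval is θ = 7.2 ± z·2.8 with z = 1.282.
Half-width: 1.282 × 2.8 = 3.59.
7.2 − 3.59 = 3.61; 7.2 + 3.59 = 10.79.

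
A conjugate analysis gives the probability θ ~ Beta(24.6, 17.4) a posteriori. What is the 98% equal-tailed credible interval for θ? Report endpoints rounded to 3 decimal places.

[0.408, 0.752]

Posterior: Beta(24.6, 17.4).
Equal-tailed 98% interval: the 0.01 and 0.99 quantiles of Beta(24.6, 17.4).
Posterior mean ≈ 0.586, SD ≈ 0.075; a Normal approximation gives roughly [0.411, 0.760].
Exact: F⁻¹(0.01) = 0.408; F⁻¹(0.99) = 0.752.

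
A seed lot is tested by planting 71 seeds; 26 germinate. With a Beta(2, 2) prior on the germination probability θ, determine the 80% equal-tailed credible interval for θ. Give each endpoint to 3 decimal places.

Posterior: Beta(2+26, 2+45) = Beta(28, 47).
Equal-tailed 80% interval: the 0.1 and 0.9 quantiles of Beta(28, 47).
Posterior mean ≈ 0.373, SD ≈ 0.055; a Normal approximation gives roughly [0.302, 0.444].
Exact: F⁻¹(0.1) = 0.303; F⁻¹(0.9) = 0.445.

[0.303, 0.445]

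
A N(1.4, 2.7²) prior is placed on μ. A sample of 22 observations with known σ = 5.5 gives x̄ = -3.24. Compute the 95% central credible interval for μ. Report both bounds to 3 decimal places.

[-4.612, -0.396]

Posterior precision = 1/2.7² + 22/5.5² = 0.1372 + 0.7273 = 0.8644, so posterior SD = 1.0756.
Posterior mean = (1.4/2.7² + 22·-3.24/5.5²) / 0.8644 = -2.5037.
Interval: -2.5037 ± 1.960 × 1.0756 → [-4.612, -0.396].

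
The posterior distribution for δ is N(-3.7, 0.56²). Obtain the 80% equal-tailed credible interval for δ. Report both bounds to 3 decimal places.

The posterior is symmetric, so the 80% equal-tailed interval is δ = -3.7 ± z·0.56 with z = 1.282.
Half-width: 1.282 × 0.56 = 0.718.
-3.7 − 0.718 = -4.418; -3.7 + 0.718 = -2.982.

[-4.418, -2.982]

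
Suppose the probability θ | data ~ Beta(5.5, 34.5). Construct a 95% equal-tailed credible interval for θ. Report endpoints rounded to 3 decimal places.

[0.051, 0.258]

Posterior: Beta(5.5, 34.5).
Equal-tailed 95% interval: the 0.025 and 0.975 quantiles of Beta(5.5, 34.5).
Posterior mean ≈ 0.138, SD ≈ 0.054; a Normal approximation gives roughly [0.032, 0.243].
Exact: F⁻¹(0.025) = 0.051; F⁻¹(0.975) = 0.258.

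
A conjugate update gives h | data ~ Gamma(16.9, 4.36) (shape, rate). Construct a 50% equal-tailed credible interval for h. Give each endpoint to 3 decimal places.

[3.206, 4.464]

Posterior: Gamma(shape 16.9, rate 4.36).
Equal-tailed 50% interval: Gamma(16.9, 4.36) quantiles at 0.25 and 0.75.
Posterior mean ≈ 3.876, SD ≈ 0.943; a Normal approximation gives roughly [3.240, 4.512].
Exact: lower = 3.206; upper = 4.464.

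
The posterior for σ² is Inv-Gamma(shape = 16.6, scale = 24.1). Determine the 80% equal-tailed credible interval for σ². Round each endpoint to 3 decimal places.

Inverse-Gamma(16.6, 24.1) quantiles: F⁻¹(0.1) and F⁻¹(0.9).
Equivalently, 1/σ² ~ Gamma(16.6, rate = 24.1); invert its 0.9 and 0.1 quantiles.
Posterior mean ≈ 1.545, SD ≈ 0.404; a Normal approximation gives roughly [1.027, 2.063].
Exact: lower = 1.096; upper = 2.071.

[1.096, 2.071]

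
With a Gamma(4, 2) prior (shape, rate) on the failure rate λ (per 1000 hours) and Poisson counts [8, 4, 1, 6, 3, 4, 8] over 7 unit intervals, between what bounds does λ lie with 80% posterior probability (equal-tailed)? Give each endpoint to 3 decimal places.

[3.372, 5.120]

Posterior: Gamma(4+34, 2+7) = Gamma(38, 9) (shape, rate).
Equal-tailed 80% interval: Gamma(38, 9) quantiles at 0.1 and 0.9.
Posterior mean ≈ 4.222, SD ≈ 0.685; a Normal approximation gives roughly [3.344, 5.100].
Exact: lower = 3.372; upper = 5.120.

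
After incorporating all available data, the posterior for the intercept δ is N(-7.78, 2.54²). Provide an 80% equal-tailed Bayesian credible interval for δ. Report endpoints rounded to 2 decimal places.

The posterior is symmetric, so the 80% equal-tailed interval is δ = -7.78 ± z·2.54 with z = 1.282.
Half-width: 1.282 × 2.54 = 3.26.
-7.78 − 3.26 = -11.04; -7.78 + 3.26 = -4.52.

[-11.04, -4.52]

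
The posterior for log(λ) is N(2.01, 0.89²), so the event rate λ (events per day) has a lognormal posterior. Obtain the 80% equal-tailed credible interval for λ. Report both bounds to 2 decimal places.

[2.39, 23.35]

On the log scale the 80% interval is 2.01 ± 1.282 × 0.89 = [0.8694, 3.1506].
Exponentiate: [e^0.8694, e^3.1506] = [2.39, 23.35].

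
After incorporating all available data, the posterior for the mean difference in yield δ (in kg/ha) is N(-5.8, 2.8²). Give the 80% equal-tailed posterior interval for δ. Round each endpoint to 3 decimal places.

[-9.388, -2.212]

The posterior is symmetric, so the 80% equal-tailed interval is δ = -5.8 ± z·2.8 with z = 1.282.
Half-width: 1.282 × 2.8 = 3.588.
-5.8 − 3.588 = -9.388; -5.8 + 3.588 = -2.212.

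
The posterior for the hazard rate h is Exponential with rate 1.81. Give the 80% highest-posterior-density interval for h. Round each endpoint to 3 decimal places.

[0.000, 0.889]

The exponential density is strictly decreasing on [0, ∞), so the HPD interval is anchored at 0: [0, q] with P(h ≤ q) = 0.80.
q = −ln(1 − 0.80) / 1.81 = 1.6094 / 1.81 = 0.889.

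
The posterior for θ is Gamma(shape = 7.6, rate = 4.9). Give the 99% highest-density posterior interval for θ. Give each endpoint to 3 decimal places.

[0.398, 3.211]

The posterior is unimodal and skewed, so the HPD interval has equal density at both endpoints and is the shortest 99% interval.
Solving f(0.398) = f(3.211) with F(3.211) − F(0.398) = 0.99 gives [0.398, 3.211].
For comparison, the equal-tailed interval is [0.480, 3.377]; the HPD is narrower and shifted toward the mode.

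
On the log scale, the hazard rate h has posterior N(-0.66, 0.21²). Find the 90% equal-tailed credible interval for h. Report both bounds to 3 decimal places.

On the log scale the 90% interval is -0.66 ± 1.645 × 0.21 = [-1.0054, -0.3146].
Exponentiate: [e^-1.0054, e^-0.3146] = [0.366, 0.730].

[0.366, 0.730]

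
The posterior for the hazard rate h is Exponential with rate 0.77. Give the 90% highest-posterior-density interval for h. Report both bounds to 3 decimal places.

The exponential density is strictly decreasing on [0, ∞), so the HPD interval is anchored at 0: [0, q] with P(h ≤ q) = 0.90.
q = −ln(1 − 0.90) / 0.77 = 2.3026 / 0.77 = 2.990.

[0.000, 2.990]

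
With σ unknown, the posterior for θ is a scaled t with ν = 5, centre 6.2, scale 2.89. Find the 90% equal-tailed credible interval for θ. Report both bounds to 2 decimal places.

The t_5 distribution is symmetric; the 90% interval is 6.2 ± t·2.89 with t_{0.95,5} = 2.015.
Half-width: 2.015 × 2.89 = 5.82.
6.2 − 5.82 = 0.38; 6.2 + 5.82 = 12.02.

[0.38, 12.02]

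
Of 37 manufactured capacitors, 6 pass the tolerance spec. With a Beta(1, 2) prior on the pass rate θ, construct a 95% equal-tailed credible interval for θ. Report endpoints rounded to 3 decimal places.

[0.075, 0.305]

Posterior: Beta(1+6, 2+31) = Beta(7, 33).
Equal-tailed 95% interval: the 0.025 and 0.975 quantiles of Beta(7, 33).
Posterior mean ≈ 0.175, SD ≈ 0.059; a Normal approximation gives roughly [0.059, 0.291].
Exact: F⁻¹(0.025) = 0.075; F⁻¹(0.975) = 0.305.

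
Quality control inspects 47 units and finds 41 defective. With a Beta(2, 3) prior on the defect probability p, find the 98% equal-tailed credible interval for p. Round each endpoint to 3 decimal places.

Posterior: Beta(2+41, 3+6) = Beta(43, 9).
Equal-tailed 98% interval: the 0.01 and 0.99 quantiles of Beta(43, 9).
Posterior mean ≈ 0.827, SD ≈ 0.052; a Normal approximation gives roughly [0.706, 0.948].
Exact: F⁻¹(0.01) = 0.689; F⁻¹(0.99) = 0.928.

[0.689, 0.928]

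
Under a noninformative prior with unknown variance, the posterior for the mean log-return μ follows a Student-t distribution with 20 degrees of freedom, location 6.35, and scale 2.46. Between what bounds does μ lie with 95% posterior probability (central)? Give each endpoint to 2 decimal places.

The t_20 distribution is symmetric; the 95% interval is 6.35 ± t·2.46 with t_{0.975,20} = 2.086.
Half-width: 2.086 × 2.46 = 5.13.
6.35 − 5.13 = 1.22; 6.35 + 5.13 = 11.48.

[1.22, 11.48]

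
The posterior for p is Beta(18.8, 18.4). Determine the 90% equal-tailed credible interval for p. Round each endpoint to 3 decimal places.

[0.372, 0.638]

Posterior: Beta(18.8, 18.4).
Equal-tailed 90% interval: the 0.05 and 0.95 quantiles of Beta(18.8, 18.4).
Posterior mean ≈ 0.505, SD ≈ 0.081; a Normal approximation gives roughly [0.372, 0.638].
Exact: F⁻¹(0.05) = 0.372; F⁻¹(0.95) = 0.638.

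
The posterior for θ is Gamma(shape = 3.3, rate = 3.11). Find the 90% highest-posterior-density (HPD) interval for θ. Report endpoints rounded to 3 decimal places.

The posterior is unimodal and skewed, so the HPD interval has equal density at both endpoints and is the shortest 90% interval.
Solving f(0.186) = f(1.906) with F(1.906) − F(0.186) = 0.90 gives [0.186, 1.906].
For comparison, the equal-tailed interval is [0.314, 2.167]; the HPD is narrower and shifted toward the mode.

[0.186, 1.906]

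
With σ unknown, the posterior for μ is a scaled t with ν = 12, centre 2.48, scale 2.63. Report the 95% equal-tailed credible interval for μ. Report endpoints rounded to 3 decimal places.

The t_12 distribution is symmetric; the 95% interval is 2.48 ± t·2.63 with t_{0.975,12} = 2.179.
Half-width: 2.179 × 2.63 = 5.730.
2.48 − 5.730 = -3.250; 2.48 + 5.730 = 8.210.

[-3.250, 8.210]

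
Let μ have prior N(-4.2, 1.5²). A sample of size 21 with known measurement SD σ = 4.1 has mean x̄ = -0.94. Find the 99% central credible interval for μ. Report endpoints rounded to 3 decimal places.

[-3.775, 0.184]

Posterior precision = 1/1.5² + 21/4.1² = 0.4444 + 1.2493 = 1.6937, so posterior SD = 0.7684.
Posterior mean = (-4.2/1.5² + 21·-0.94/4.1²) / 1.6937 = -1.7955.
Interval: -1.7955 ± 2.576 × 0.7684 → [-3.775, 0.184].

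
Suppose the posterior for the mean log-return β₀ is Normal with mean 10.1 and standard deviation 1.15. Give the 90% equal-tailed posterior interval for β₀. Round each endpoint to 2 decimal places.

[8.21, 11.99]

The posterior is symmetric, so the 90% equal-tailed interval is β₀ = 10.1 ± z·1.15 with z = 1.645.
Half-width: 1.645 × 1.15 = 1.89.
10.1 − 1.89 = 8.21; 10.1 + 1.89 = 11.99.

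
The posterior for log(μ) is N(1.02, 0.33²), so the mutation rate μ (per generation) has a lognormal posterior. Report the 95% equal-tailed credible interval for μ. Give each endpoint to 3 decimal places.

[1.452, 5.295]

On the log scale the 95% interval is 1.02 ± 1.960 × 0.33 = [0.3732, 1.6668].
Exponentiate: [e^0.3732, e^1.6668] = [1.452, 5.295].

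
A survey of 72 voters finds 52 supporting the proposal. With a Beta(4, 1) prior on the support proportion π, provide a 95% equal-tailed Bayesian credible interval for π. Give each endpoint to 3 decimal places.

[0.623, 0.820]

Posterior: Beta(4+52, 1+20) = Beta(56, 21).
Equal-tailed 95% interval: the 0.025 and 0.975 quantiles of Beta(56, 21).
Posterior mean ≈ 0.727, SD ≈ 0.050; a Normal approximation gives roughly [0.628, 0.826].
Exact: F⁻¹(0.025) = 0.623; F⁻¹(0.975) = 0.820.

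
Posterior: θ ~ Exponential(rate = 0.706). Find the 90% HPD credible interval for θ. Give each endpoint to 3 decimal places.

The exponential density is strictly decreasing on [0, ∞), so the HPD interval is anchored at 0: [0, q] with P(θ ≤ q) = 0.90.
q = −ln(1 − 0.90) / 0.706 = 2.3026 / 0.706 = 3.261.

[0.000, 3.261]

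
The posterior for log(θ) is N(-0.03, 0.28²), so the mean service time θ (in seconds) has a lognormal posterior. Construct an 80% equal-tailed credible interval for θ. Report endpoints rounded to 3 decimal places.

On the log scale the 80% interval is -0.03 ± 1.282 × 0.28 = [-0.3888, 0.3288].
Exponentiate: [e^-0.3888, e^0.3288] = [0.678, 1.389].

[0.678, 1.389]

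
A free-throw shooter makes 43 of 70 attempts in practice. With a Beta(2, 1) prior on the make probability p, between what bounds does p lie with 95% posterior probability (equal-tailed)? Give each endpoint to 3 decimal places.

Posterior: Beta(2+43, 1+27) = Beta(45, 28).
Equal-tailed 95% interval: the 0.025 and 0.975 quantiles of Beta(45, 28).
Posterior mean ≈ 0.616, SD ≈ 0.057; a Normal approximation gives roughly [0.506, 0.727].
Exact: F⁻¹(0.025) = 0.503; F⁻¹(0.975) = 0.724.

[0.503, 0.724]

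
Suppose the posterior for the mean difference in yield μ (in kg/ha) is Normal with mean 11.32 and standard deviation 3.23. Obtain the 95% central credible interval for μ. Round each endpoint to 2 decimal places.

[4.99, 17.65]

The posterior is symmetric, so the 95% equal-tailed interval is μ = 11.32 ± z·3.23 with z = 1.960.
Half-width: 1.960 × 3.23 = 6.33.
11.32 − 6.33 = 4.99; 11.32 + 6.33 = 17.65.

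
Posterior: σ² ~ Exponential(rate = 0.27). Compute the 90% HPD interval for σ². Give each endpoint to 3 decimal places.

[0.000, 8.528]

The exponential density is strictly decreasing on [0, ∞), so the HPD interval is anchored at 0: [0, q] with P(σ² ≤ q) = 0.90.
q = −ln(1 − 0.90) / 0.27 = 2.3026 / 0.27 = 8.528.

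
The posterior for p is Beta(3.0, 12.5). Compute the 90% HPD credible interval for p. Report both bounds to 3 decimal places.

The posterior is unimodal and skewed, so the HPD interval has equal density at both endpoints and is the shortest 90% interval.
Solving f(0.039) = f(0.341) with F(0.341) − F(0.039) = 0.90 gives [0.039, 0.341].
For comparison, the equal-tailed interval is [0.059, 0.374]; the HPD is narrower and shifted toward the mode.

[0.039, 0.341]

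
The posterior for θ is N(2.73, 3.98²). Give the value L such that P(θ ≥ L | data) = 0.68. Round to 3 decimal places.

Need L with P(θ ≥ L) = 0.68: L = 2.73 − z_{0.32}·3.98.
z = 0.468; L = 2.73 − 0.468 × 3.98 = 0.869.

0.869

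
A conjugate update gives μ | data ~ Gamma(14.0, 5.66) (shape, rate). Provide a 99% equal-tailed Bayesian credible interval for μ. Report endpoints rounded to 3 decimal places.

Posterior: Gamma(shape 14.0, rate 5.66).
Equal-tailed 99% interval: Gamma(14.0, 5.66) quantiles at 0.005 and 0.995.
Posterior mean ≈ 2.473, SD ≈ 0.661; a Normal approximation gives roughly [0.771, 4.176].
Exact: lower = 1.101; upper = 4.505.

[1.101, 4.505]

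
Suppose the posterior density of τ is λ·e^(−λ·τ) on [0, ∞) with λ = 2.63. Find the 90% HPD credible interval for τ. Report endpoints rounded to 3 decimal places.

[0.000, 0.876]

The exponential density is strictly decreasing on [0, ∞), so the HPD interval is anchored at 0: [0, q] with P(τ ≤ q) = 0.90.
q = −ln(1 − 0.90) / 2.63 = 2.3026 / 2.63 = 0.876.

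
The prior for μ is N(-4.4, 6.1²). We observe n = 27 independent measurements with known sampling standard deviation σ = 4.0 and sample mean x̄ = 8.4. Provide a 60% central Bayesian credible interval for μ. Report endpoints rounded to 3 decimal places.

Posterior precision = 1/6.1² + 27/4.0² = 0.0269 + 1.6875 = 1.7144, so posterior SD = 0.7637.
Posterior mean = (-4.4/6.1² + 27·8.4/4.0²) / 1.7144 = 8.1993.
Interval: 8.1993 ± 0.842 × 0.7637 → [7.557, 8.842].

[7.557, 8.842]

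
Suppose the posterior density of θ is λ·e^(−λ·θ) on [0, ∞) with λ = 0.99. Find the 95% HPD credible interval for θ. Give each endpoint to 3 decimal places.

[0.000, 3.026]

The exponential density is strictly decreasing on [0, ∞), so the HPD interval is anchored at 0: [0, q] with P(θ ≤ q) = 0.95.
q = −ln(1 − 0.95) / 0.99 = 2.9957 / 0.99 = 3.026.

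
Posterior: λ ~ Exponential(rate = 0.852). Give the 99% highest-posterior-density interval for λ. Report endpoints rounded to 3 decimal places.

The exponential density is strictly decreasing on [0, ∞), so the HPD interval is anchored at 0: [0, q] with P(λ ≤ q) = 0.99.
q = −ln(1 − 0.99) / 0.852 = 4.6052 / 0.852 = 5.405.

[0.000, 5.405]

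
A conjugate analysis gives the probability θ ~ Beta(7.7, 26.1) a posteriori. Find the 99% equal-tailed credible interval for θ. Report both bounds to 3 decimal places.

Posterior: Beta(7.7, 26.1).
Equal-tailed 99% interval: the 0.005 and 0.995 quantiles of Beta(7.7, 26.1).
Posterior mean ≈ 0.228, SD ≈ 0.071; a Normal approximation gives roughly [0.045, 0.411].
Exact: F⁻¹(0.005) = 0.079; F⁻¹(0.995) = 0.435.

[0.079, 0.435]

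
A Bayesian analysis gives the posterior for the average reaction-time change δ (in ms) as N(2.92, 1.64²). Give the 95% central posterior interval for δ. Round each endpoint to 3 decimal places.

The posterior is symmetric, so the 95% equal-tailed interval is δ = 2.92 ± z·1.64 with z = 1.960.
Half-width: 1.960 × 1.64 = 3.214.
2.92 − 3.214 = -0.294; 2.92 + 3.214 = 6.134.

[-0.294, 6.134]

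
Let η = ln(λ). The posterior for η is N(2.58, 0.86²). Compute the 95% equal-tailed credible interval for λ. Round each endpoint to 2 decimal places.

On the log scale the 95% interval is 2.58 ± 1.960 × 0.86 = [0.8944, 4.2656].
Exponentiate: [e^0.8944, e^4.2656] = [2.45, 71.21].

[2.45, 71.21]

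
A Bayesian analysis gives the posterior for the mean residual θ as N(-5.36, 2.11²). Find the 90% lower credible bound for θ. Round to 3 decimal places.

Need L with P(θ ≥ L) = 0.90: L = -5.36 − z_{0.1}·2.11.
z = 1.282; L = -5.36 − 1.282 × 2.11 = -8.064.

-8.064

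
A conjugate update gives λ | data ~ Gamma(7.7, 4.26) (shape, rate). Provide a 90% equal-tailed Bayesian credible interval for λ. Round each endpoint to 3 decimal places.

[0.885, 2.995]

Posterior: Gamma(shape 7.7, rate 4.26).
Equal-tailed 90% interval: Gamma(7.7, 4.26) quantiles at 0.05 and 0.95.
Posterior mean ≈ 1.808, SD ≈ 0.651; a Normal approximation gives roughly [0.736, 2.879].
Exact: lower = 0.885; upper = 2.995.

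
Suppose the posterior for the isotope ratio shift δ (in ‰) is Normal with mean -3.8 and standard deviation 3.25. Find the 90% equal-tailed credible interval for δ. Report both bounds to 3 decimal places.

[-9.146, 1.546]

The posterior is symmetric, so the 90% equal-tailed interval is δ = -3.8 ± z·3.25 with z = 1.645.
Half-width: 1.645 × 3.25 = 5.346.
-3.8 − 5.346 = -9.146; -3.8 + 5.346 = 1.546.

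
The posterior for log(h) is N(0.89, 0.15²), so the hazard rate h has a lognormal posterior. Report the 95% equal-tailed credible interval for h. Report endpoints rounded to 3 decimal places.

[1.815, 3.267]

On the log scale the 95% interval is 0.89 ± 1.960 × 0.15 = [0.5960, 1.1840].
Exponentiate: [e^0.5960, e^1.1840] = [1.815, 3.267].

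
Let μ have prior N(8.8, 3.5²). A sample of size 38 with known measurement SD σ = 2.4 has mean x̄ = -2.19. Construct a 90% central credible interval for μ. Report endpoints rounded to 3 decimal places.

[-2.692, -1.419]

Posterior precision = 1/3.5² + 38/2.4² = 0.0816 + 6.5972 = 6.6789, so posterior SD = 0.3869.
Posterior mean = (8.8/3.5² + 38·-2.19/2.4²) / 6.6789 = -2.0557.
Interval: -2.0557 ± 1.645 × 0.3869 → [-2.692, -1.419].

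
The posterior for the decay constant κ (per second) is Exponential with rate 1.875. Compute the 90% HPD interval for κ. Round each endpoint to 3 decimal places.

The exponential density is strictly decreasing on [0, ∞), so the HPD interval is anchored at 0: [0, q] with P(κ ≤ q) = 0.90.
q = −ln(1 − 0.90) / 1.875 = 2.3026 / 1.875 = 1.228.

[0.000, 1.228]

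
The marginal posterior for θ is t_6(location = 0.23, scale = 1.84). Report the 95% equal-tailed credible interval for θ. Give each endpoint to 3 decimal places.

The t_6 distribution is symmetric; the 95% interval is 0.23 ± t·1.84 with t_{0.975,6} = 2.447.
Half-width: 2.447 × 1.84 = 4.502.
0.23 − 4.502 = -4.272; 0.23 + 4.502 = 4.732.

[-4.272, 4.732]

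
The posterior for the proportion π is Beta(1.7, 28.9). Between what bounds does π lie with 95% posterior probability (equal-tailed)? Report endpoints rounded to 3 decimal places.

Posterior: Beta(1.7, 28.9).
Equal-tailed 95% interval: the 0.025 and 0.975 quantiles of Beta(1.7, 28.9).
Posterior mean ≈ 0.056, SD ≈ 0.041; a Normal approximation gives roughly [-0.024, 0.135].
Exact: F⁻¹(0.025) = 0.005; F⁻¹(0.975) = 0.158.

[0.005, 0.158]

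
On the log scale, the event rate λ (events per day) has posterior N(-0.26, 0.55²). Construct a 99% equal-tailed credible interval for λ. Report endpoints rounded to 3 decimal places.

[0.187, 3.179]

On the log scale the 99% interval is -0.26 ± 2.576 × 0.55 = [-1.6767, 1.1567].
Exponentiate: [e^-1.6767, e^1.1567] = [0.187, 3.179].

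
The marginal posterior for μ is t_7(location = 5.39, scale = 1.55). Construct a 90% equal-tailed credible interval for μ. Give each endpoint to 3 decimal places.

The t_7 distribution is symmetric; the 90% interval is 5.39 ± t·1.55 with t_{0.95,7} = 1.895.
Half-width: 1.895 × 1.55 = 2.937.
5.39 − 2.937 = 2.453; 5.39 + 2.937 = 8.327.

[2.453, 8.327]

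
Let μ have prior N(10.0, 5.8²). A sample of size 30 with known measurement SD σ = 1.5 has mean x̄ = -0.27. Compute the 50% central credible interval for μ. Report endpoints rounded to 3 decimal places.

[-0.432, -0.063]

Posterior precision = 1/5.8² + 30/1.5² = 0.0297 + 13.3333 = 13.3631, so posterior SD = 0.2736.
Posterior mean = (10.0/5.8² + 30·-0.27/1.5²) / 13.3631 = -0.2472.
Interval: -0.2472 ± 0.674 × 0.2736 → [-0.432, -0.063].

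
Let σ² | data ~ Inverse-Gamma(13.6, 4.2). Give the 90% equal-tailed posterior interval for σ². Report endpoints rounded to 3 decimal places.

[0.208, 0.515]

Inverse-Gamma(13.6, 4.2) quantiles: F⁻¹(0.05) and F⁻¹(0.95).
Equivalently, 1/σ² ~ Gamma(13.6, rate = 4.2); invert its 0.95 and 0.05 quantiles.
Posterior mean ≈ 0.333, SD ≈ 0.098; a Normal approximation gives roughly [0.172, 0.494].
Exact: lower = 0.208; upper = 0.515.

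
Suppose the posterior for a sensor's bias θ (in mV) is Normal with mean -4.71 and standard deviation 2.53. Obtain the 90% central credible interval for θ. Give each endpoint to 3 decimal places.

[-8.871, -0.549]

The posterior is symmetric, so the 90% equal-tailed interval is θ = -4.71 ± z·2.53 with z = 1.645.
Half-width: 1.645 × 2.53 = 4.161.
-4.71 − 4.161 = -8.871; -4.71 + 4.161 = -0.549.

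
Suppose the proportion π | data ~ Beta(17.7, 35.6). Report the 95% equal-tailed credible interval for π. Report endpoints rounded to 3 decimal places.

[0.213, 0.463]

Posterior: Beta(17.7, 35.6).
Equal-tailed 95% interval: the 0.025 and 0.975 quantiles of Beta(17.7, 35.6).
Posterior mean ≈ 0.332, SD ≈ 0.064; a Normal approximation gives roughly [0.207, 0.457].
Exact: F⁻¹(0.025) = 0.213; F⁻¹(0.975) = 0.463.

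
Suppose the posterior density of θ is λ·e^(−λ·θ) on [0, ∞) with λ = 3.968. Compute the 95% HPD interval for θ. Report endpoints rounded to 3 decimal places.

The exponential density is strictly decreasing on [0, ∞), so the HPD interval is anchored at 0: [0, q] with P(θ ≤ q) = 0.95.
q = −ln(1 − 0.95) / 3.968 = 2.9957 / 3.968 = 0.755.

[0.000, 0.755]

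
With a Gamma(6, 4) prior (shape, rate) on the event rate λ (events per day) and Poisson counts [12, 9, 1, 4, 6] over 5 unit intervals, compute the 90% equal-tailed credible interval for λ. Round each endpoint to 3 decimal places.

Posterior: Gamma(6+32, 4+5) = Gamma(38, 9) (shape, rate).
Equal-tailed 90% interval: Gamma(38, 9) quantiles at 0.05 and 0.95.
Posterior mean ≈ 4.222, SD ≈ 0.685; a Normal approximation gives roughly [3.096, 5.349].
Exact: lower = 3.162; upper = 5.408.

[3.162, 5.408]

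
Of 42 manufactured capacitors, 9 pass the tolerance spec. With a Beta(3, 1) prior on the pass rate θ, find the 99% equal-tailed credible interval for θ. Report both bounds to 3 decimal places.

[0.118, 0.442]

Posterior: Beta(3+9, 1+33) = Beta(12, 34).
Equal-tailed 99% interval: the 0.005 and 0.995 quantiles of Beta(12, 34).
Posterior mean ≈ 0.261, SD ≈ 0.064; a Normal approximation gives roughly [0.096, 0.426].
Exact: F⁻¹(0.005) = 0.118; F⁻¹(0.995) = 0.442.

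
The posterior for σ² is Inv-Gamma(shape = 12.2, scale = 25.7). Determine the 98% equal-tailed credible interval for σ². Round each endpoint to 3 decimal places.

[1.181, 4.621]

Inverse-Gamma(12.2, 25.7) quantiles: F⁻¹(0.01) and F⁻¹(0.99).
Equivalently, 1/σ² ~ Gamma(12.2, rate = 25.7); invert its 0.99 and 0.01 quantiles.
Posterior mean ≈ 2.295, SD ≈ 0.718; a Normal approximation gives roughly [0.623, 3.966].
Exact: lower = 1.181; upper = 4.621.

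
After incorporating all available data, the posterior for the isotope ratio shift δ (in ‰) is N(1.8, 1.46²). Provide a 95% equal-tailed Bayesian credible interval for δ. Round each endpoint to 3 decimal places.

The posterior is symmetric, so the 95% equal-tailed interval is δ = 1.8 ± z·1.46 with z = 1.960.
Half-width: 1.960 × 1.46 = 2.862.
1.8 − 2.862 = -1.062; 1.8 + 2.862 = 4.662.

[-1.062, 4.662]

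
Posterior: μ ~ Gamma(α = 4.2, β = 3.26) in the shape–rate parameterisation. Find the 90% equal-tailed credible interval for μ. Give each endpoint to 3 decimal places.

Posterior: Gamma(shape 4.2, rate 3.26).
Equal-tailed 90% interval: Gamma(4.2, 3.26) quantiles at 0.05 and 0.95.
Posterior mean ≈ 1.288, SD ≈ 0.629; a Normal approximation gives roughly [0.254, 2.322].
Exact: lower = 0.455; upper = 2.466.

[0.455, 2.466]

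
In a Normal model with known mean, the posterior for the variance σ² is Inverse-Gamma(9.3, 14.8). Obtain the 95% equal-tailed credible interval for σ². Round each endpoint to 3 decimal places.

Inverse-Gamma(9.3, 14.8) quantiles: F⁻¹(0.025) and F⁻¹(0.975).
Equivalently, 1/σ² ~ Gamma(9.3, rate = 14.8); invert its 0.975 and 0.025 quantiles.
Posterior mean ≈ 1.783, SD ≈ 0.660; a Normal approximation gives roughly [0.490, 3.077].
Exact: lower = 0.916; upper = 3.428.

[0.916, 3.428]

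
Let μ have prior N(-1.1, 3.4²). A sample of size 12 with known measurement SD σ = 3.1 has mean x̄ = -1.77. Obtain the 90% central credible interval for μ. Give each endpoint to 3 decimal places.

[-3.150, -0.303]

Posterior precision = 1/3.4² + 12/3.1² = 0.0865 + 1.2487 = 1.3352, so posterior SD = 0.8654.
Posterior mean = (-1.1/3.4² + 12·-1.77/3.1²) / 1.3352 = -1.7266.
Interval: -1.7266 ± 1.645 × 0.8654 → [-3.150, -0.303].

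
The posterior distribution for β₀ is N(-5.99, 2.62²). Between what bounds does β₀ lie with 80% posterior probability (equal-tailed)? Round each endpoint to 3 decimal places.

[-9.348, -2.632]

The posterior is symmetric, so the 80% equal-tailed interval is β₀ = -5.99 ± z·2.62 with z = 1.282.
Half-width: 1.282 × 2.62 = 3.358.
-5.99 − 3.358 = -9.348; -5.99 + 3.358 = -2.632.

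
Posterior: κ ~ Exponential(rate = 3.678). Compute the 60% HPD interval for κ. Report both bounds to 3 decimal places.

[0.000, 0.249]

The exponential density is strictly decreasing on [0, ∞), so the HPD interval is anchored at 0: [0, q] with P(κ ≤ q) = 0.60.
q = −ln(1 − 0.60) / 3.678 = 0.9163 / 3.678 = 0.249.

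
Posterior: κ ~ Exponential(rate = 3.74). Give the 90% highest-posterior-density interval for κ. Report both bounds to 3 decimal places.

The exponential density is strictly decreasing on [0, ∞), so the HPD interval is anchored at 0: [0, q] with P(κ ≤ q) = 0.90.
q = −ln(1 − 0.90) / 3.74 = 2.3026 / 3.74 = 0.616.

[0.000, 0.616]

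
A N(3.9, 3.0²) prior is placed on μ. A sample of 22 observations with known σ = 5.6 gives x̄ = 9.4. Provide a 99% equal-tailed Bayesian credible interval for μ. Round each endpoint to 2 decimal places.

Posterior precision = 1/3.0² + 22/5.6² = 0.1111 + 0.7015 = 0.8126, so posterior SD = 1.1093.
Posterior mean = (3.9/3.0² + 22·9.4/5.6²) / 0.8126 = 8.6480.
Interval: 8.6480 ± 2.576 × 1.1093 → [5.79, 11.51].

[5.79, 11.51]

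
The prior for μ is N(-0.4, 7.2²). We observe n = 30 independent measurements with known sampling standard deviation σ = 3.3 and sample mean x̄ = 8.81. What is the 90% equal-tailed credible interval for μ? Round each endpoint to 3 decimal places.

[7.758, 9.734]

Posterior precision = 1/7.2² + 30/3.3² = 0.0193 + 2.7548 = 2.7741, so posterior SD = 0.6004.
Posterior mean = (-0.4/7.2² + 30·8.81/3.3²) / 2.7741 = 8.7460.
Interval: 8.7460 ± 1.645 × 0.6004 → [7.758, 9.734].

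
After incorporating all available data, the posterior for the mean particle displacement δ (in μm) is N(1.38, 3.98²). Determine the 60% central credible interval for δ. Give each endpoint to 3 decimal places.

[-1.970, 4.730]

The posterior is symmetric, so the 60% equal-tailed interval is δ = 1.38 ± z·3.98 with z = 0.842.
Half-width: 0.842 × 3.98 = 3.350.
1.38 − 3.350 = -1.970; 1.38 + 3.350 = 4.730.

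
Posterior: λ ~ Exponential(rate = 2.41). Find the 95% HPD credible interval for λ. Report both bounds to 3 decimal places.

[0.000, 1.243]

The exponential density is strictly decreasing on [0, ∞), so the HPD interval is anchored at 0: [0, q] with P(λ ≤ q) = 0.95.
q = −ln(1 − 0.95) / 2.41 = 2.9957 / 2.41 = 1.243.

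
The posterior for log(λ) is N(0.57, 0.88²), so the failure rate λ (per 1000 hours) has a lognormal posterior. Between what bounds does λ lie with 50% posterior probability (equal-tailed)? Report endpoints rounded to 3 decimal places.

On the log scale the 50% interval is 0.57 ± 0.674 × 0.88 = [-0.0236, 1.1636].
Exponentiate: [e^-0.0236, e^1.1636] = [0.977, 3.201].

[0.977, 3.201]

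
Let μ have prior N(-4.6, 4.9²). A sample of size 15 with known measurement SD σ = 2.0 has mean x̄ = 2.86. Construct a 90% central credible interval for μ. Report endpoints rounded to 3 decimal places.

[1.933, 3.623]

Posterior precision = 1/4.9² + 15/2.0² = 0.0416 + 3.7500 = 3.7916, so posterior SD = 0.5136.
Posterior mean = (-4.6/4.9² + 15·2.86/2.0²) / 3.7916 = 2.7781.
Interval: 2.7781 ± 1.645 × 0.5136 → [1.933, 3.623].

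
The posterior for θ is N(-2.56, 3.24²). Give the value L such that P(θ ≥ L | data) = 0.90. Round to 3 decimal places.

-6.712

Need L with P(θ ≥ L) = 0.90: L = -2.56 − z_{0.1}·3.24.
z = 1.282; L = -2.56 − 1.282 × 3.24 = -6.712.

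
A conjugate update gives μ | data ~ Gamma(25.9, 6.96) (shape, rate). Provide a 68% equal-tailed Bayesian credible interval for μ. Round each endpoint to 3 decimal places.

Posterior: Gamma(shape 25.9, rate 6.96).
Equal-tailed 68% interval: Gamma(25.9, 6.96) quantiles at 0.16 and 0.84.
Posterior mean ≈ 3.721, SD ≈ 0.731; a Normal approximation gives roughly [2.994, 4.448].
Exact: lower = 2.998; upper = 4.443.

[2.998, 4.443]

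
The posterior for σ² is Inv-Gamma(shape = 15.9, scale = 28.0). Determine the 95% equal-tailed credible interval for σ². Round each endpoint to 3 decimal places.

[1.137, 3.087]

Inverse-Gamma(15.9, 28.0) quantiles: F⁻¹(0.025) and F⁻¹(0.975).
Equivalently, 1/σ² ~ Gamma(15.9, rate = 28.0); invert its 0.975 and 0.025 quantiles.
Posterior mean ≈ 1.879, SD ≈ 0.504; a Normal approximation gives roughly [0.891, 2.867].
Exact: lower = 1.137; upper = 3.087.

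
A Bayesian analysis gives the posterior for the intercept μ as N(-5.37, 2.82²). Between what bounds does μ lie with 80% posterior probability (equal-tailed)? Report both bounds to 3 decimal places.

The posterior is symmetric, so the 80% equal-tailed interval is μ = -5.37 ± z·2.82 with z = 1.282.
Half-width: 1.282 × 2.82 = 3.614.
-5.37 − 3.614 = -8.984; -5.37 + 3.614 = -1.756.

[-8.984, -1.756]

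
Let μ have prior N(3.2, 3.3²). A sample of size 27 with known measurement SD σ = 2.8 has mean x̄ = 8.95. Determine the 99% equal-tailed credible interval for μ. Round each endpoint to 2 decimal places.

Posterior precision = 1/3.3² + 27/2.8² = 0.0918 + 3.4439 = 3.5357, so posterior SD = 0.5318.
Posterior mean = (3.2/3.3² + 27·8.95/2.8²) / 3.5357 = 8.8007.
Interval: 8.8007 ± 2.576 × 0.5318 → [7.43, 10.17].

[7.43, 10.17]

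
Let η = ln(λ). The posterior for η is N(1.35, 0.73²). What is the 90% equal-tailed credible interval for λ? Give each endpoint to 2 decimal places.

[1.16, 12.82]

On the log scale the 90% interval is 1.35 ± 1.645 × 0.73 = [0.1493, 2.5507].
Exponentiate: [e^0.1493, e^2.5507] = [1.16, 12.82].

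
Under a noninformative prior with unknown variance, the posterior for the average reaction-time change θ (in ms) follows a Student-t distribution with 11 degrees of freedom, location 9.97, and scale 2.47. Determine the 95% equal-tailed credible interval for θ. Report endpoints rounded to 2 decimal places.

[4.53, 15.41]

The t_11 distribution is symmetric; the 95% interval is 9.97 ± t·2.47 with t_{0.975,11} = 2.201.
Half-width: 2.201 × 2.47 = 5.44.
9.97 − 5.44 = 4.53; 9.97 + 5.44 = 15.41.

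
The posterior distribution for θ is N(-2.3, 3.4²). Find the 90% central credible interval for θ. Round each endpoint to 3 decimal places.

The posterior is symmetric, so the 90% equal-tailed interval is θ = -2.3 ± z·3.4 with z = 1.645.
Half-width: 1.645 × 3.4 = 5.593.
-2.3 − 5.593 = -7.893; -2.3 + 5.593 = 3.293.

[-7.893, 3.293]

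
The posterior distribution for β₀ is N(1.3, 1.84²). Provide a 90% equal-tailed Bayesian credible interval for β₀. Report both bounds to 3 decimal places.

The posterior is symmetric, so the 90% equal-tailed interval is β₀ = 1.3 ± z·1.84 with z = 1.645.
Half-width: 1.645 × 1.84 = 3.027.
1.3 − 3.027 = -1.727; 1.3 + 3.027 = 4.327.

[-1.727, 4.327]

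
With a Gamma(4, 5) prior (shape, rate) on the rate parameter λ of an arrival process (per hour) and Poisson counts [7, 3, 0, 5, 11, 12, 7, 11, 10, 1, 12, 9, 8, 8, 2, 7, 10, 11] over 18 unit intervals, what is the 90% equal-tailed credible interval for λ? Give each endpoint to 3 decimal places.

[5.185, 6.864]

Posterior: Gamma(4+134, 5+18) = Gamma(138, 23) (shape, rate).
Equal-tailed 90% interval: Gamma(138, 23) quantiles at 0.05 and 0.95.
Posterior mean ≈ 6.000, SD ≈ 0.511; a Normal approximation gives roughly [5.160, 6.840].
Exact: lower = 5.185; upper = 6.864.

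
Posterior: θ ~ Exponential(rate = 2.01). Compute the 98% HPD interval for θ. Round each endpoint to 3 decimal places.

The exponential density is strictly decreasing on [0, ∞), so the HPD interval is anchored at 0: [0, q] with P(θ ≤ q) = 0.98.
q = −ln(1 − 0.98) / 2.01 = 3.9120 / 2.01 = 1.946.

[0.000, 1.946]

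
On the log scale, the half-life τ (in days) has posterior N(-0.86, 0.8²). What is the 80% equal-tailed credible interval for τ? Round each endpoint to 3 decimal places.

On the log scale the 80% interval is -0.86 ± 1.282 × 0.8 = [-1.8852, 0.1652].
Exponentiate: [e^-1.8852, e^0.1652] = [0.152, 1.180].

[0.152, 1.180]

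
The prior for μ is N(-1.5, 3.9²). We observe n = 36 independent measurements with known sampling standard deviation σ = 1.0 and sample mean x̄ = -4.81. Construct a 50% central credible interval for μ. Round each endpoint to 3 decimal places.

[-4.916, -4.692]

Posterior precision = 1/3.9² + 36/1.0² = 0.0657 + 36.0000 = 36.0657, so posterior SD = 0.1665.
Posterior mean = (-1.5/3.9² + 36·-4.81/1.0²) / 36.0657 = -4.8040.
Interval: -4.8040 ± 0.674 × 0.1665 → [-4.916, -4.692].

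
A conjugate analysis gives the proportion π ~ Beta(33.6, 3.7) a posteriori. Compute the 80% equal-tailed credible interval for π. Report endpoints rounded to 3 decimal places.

[0.835, 0.957]

Posterior: Beta(33.6, 3.7).
Equal-tailed 80% interval: the 0.1 and 0.9 quantiles of Beta(33.6, 3.7).
Posterior mean ≈ 0.901, SD ≈ 0.048; a Normal approximation gives roughly [0.839, 0.963].
Exact: F⁻¹(0.1) = 0.835; F⁻¹(0.9) = 0.957.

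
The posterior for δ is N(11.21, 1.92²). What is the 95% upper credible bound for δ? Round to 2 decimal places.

Need U with P(δ ≤ U) = 0.95: U = 11.21 + z_{0.05}·1.92.
z = 1.645; U = 11.21 + 1.645 × 1.92 = 14.37.

14.37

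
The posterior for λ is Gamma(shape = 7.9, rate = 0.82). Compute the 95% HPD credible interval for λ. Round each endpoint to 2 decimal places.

[3.55, 16.46]

The posterior is unimodal and skewed, so the HPD interval has equal density at both endpoints and is the shortest 95% interval.
Solving f(3.55) = f(16.46) with F(16.46) − F(3.55) = 0.95 gives [3.55, 16.46].
For comparison, the equal-tailed interval is [4.13, 17.42]; the HPD is narrower and shifted toward the mode.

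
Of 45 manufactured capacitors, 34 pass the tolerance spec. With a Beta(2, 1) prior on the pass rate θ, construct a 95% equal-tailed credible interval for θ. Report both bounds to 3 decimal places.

Posterior: Beta(2+34, 1+11) = Beta(36, 12).
Equal-tailed 95% interval: the 0.025 and 0.975 quantiles of Beta(36, 12).
Posterior mean ≈ 0.750, SD ≈ 0.062; a Normal approximation gives roughly [0.629, 0.871].
Exact: F⁻¹(0.025) = 0.620; F⁻¹(0.975) = 0.861.

[0.620, 0.861]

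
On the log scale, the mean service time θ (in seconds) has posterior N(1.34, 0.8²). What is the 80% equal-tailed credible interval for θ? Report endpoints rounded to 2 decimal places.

[1.37, 10.65]

On the log scale the 80% interval is 1.34 ± 1.282 × 0.8 = [0.3148, 2.3652].
Exponentiate: [e^0.3148, e^2.3652] = [1.37, 10.65].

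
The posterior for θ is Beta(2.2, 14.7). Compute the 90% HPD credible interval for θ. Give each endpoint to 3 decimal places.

[0.011, 0.245]

The posterior is unimodal and skewed, so the HPD interval has equal density at both endpoints and is the shortest 90% interval.
Solving f(0.011) = f(0.245) with F(0.245) − F(0.011) = 0.90 gives [0.011, 0.245].
For comparison, the equal-tailed interval is [0.028, 0.282]; the HPD is narrower and shifted toward the mode.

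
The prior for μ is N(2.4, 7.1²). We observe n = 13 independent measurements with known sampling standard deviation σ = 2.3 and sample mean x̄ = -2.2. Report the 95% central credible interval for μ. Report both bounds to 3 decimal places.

[-3.408, -0.918]

Posterior precision = 1/7.1² + 13/2.3² = 0.0198 + 2.4575 = 2.4773, so posterior SD = 0.6353.
Posterior mean = (2.4/7.1² + 13·-2.2/2.3²) / 2.4773 = -2.1632.
Interval: -2.1632 ± 1.960 × 0.6353 → [-3.408, -0.918].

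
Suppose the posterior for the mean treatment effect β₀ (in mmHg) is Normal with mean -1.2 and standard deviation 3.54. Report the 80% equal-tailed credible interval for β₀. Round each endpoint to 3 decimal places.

[-5.737, 3.337]

The posterior is symmetric, so the 80% equal-tailed interval is β₀ = -1.2 ± z·3.54 with z = 1.282.
Half-width: 1.282 × 3.54 = 4.537.
-1.2 − 4.537 = -5.737; -1.2 + 4.537 = 3.337.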